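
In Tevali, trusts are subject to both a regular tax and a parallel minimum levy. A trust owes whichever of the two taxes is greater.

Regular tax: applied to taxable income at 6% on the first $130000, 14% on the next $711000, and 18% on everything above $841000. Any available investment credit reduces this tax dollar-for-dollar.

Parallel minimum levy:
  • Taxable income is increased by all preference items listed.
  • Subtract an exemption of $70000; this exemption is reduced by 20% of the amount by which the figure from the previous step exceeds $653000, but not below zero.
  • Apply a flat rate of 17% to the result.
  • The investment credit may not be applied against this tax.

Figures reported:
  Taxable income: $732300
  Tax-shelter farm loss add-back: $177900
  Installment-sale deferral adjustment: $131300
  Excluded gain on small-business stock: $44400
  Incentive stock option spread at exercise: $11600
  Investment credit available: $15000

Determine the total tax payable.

Parallel minimum levy:
  Adjusted income: $732300 + $177900 + $131300 + $44400 + $11600 = $1097500
  Exemption: 20% × ($1097500 − $653000) = $88900 ≥ $70000, so the exemption is fully phased out
  Base: $1097500 − $0 = $1097500
  $1097500 × 17% = $186575

Regular tax:
  $130000 × 6% = $7800
  $602300 × 14% = $84322
  → $92122
  Less investment credit $15000 → $77122

$186575 > $77122, so the parallel minimum levy is the binding amount.

$186575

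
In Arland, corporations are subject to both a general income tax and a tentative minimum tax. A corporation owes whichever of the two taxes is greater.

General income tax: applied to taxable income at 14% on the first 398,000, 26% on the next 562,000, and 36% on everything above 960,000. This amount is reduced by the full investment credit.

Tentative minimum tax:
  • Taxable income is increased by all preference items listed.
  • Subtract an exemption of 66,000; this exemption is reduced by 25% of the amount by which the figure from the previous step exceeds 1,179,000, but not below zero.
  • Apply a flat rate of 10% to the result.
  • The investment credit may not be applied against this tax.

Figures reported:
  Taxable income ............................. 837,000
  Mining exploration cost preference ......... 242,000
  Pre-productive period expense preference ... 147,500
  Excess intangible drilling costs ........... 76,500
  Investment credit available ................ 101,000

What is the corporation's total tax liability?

General income tax:
  398,000 × 14% = 55,720
  439,000 × 26% = 114,140
  → 169,860
  Less investment credit 101,000 → 68,860

Tentative minimum tax:
  Adjusted income: 837,000 + 242,000 + 147,500 + 76,500 = 1,303,000
  Exemption: 66,000 − 25% × (1,303,000 − 1,179,000) = 66,000 − 31,000 = 35,000
  Base: 1,303,000 − 35,000 = 1,268,000
  1,268,000 × 10% = 126,800

126,800 > 68,860, so the tentative minimum tax is the binding amount.

126,800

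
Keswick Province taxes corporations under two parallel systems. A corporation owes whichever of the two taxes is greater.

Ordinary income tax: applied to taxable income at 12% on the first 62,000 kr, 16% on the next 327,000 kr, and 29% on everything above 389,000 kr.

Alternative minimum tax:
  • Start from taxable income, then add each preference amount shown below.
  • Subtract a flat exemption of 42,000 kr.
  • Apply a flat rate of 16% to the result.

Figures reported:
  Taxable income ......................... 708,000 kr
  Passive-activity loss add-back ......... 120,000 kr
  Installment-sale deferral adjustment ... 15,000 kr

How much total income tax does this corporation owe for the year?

152,270 kr

Ordinary income tax:
  62,000 kr × 12% = 7,440 kr
  327,000 kr × 16% = 52,320 kr
  319,000 kr × 29% = 92,510 kr
  → 152,270 kr

Alternative minimum tax:
  Adjusted income: 708,000 kr + 120,000 kr + 15,000 kr = 843,000 kr
  Less exemption 42,000 kr → base 801,000 kr
  801,000 kr × 16% = 128,160 kr

152,270 kr > 128,160 kr, so the ordinary income tax governs.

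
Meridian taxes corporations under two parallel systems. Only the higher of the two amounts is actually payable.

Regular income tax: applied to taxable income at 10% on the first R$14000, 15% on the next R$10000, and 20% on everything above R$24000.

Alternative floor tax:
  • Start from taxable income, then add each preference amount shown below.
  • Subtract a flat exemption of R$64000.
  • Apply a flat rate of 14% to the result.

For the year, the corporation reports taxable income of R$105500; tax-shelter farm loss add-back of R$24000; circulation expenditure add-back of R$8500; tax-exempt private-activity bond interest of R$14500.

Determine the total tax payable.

Regular income tax:
  R$14000 × 10% = R$1400
  R$10000 × 15% = R$1500
  R$81500 × 20% = R$16300
  → R$19200

Alternative floor tax:
  Adjusted income: R$105500 + R$24000 + R$8500 + R$14500 = R$152500
  Less exemption R$64000 → base R$88500
  R$88500 × 14% = R$12390

R$19200 > R$12390, so the regular income tax governs.

R$19200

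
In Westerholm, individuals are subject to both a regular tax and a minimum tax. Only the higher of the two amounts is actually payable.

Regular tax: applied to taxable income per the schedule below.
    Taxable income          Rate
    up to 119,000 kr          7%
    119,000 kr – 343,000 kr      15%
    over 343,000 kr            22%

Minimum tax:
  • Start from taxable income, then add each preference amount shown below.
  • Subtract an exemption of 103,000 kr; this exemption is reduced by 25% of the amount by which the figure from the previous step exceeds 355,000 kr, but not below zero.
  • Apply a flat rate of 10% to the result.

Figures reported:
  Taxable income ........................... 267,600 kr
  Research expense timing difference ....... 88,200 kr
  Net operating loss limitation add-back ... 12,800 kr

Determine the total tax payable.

Regular tax:
  119,000 kr × 7% = 8,330 kr
  148,600 kr × 15% = 22,290 kr
  → 30,620 kr

Minimum tax:
  Adjusted income: 267,600 kr + 88,200 kr + 12,800 kr = 368,600 kr
  Exemption: 103,000 kr − 25% × (368,600 kr − 355,000 kr) = 103,000 kr − 3,400 kr = 99,600 kr
  Base: 368,600 kr − 99,600 kr = 269,000 kr
  269,000 kr × 10% = 26,900 kr

30,620 kr > 26,900 kr, so the regular tax governs.

30,620 kr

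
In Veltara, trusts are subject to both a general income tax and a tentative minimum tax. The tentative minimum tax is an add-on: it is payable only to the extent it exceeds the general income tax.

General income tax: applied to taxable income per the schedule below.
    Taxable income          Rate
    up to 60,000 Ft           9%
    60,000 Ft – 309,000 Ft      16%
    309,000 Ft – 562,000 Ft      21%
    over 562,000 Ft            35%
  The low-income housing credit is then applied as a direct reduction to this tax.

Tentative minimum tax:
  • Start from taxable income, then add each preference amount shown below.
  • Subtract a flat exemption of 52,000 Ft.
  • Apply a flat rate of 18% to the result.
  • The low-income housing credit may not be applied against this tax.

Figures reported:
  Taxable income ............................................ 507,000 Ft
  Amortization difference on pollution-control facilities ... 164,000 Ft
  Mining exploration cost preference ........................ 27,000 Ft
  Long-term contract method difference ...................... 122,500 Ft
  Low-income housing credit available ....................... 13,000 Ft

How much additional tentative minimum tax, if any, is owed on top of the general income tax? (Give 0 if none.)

Tentative minimum tax:
  Adjusted income: 507,000 Ft + 164,000 Ft + 27,000 Ft + 122,500 Ft = 820,500 Ft
  Less exemption 52,000 Ft → base 768,500 Ft
  768,500 Ft × 18% = 138,330 Ft

General income tax:
  60,000 Ft × 9% = 5,400 Ft
  249,000 Ft × 16% = 39,840 Ft
  198,000 Ft × 21% = 41,580 Ft
  → 86,820 Ft
  Less low-income housing credit 13,000 Ft → 73,820 Ft

Excess of tentative minimum tax over general income tax: 138,330 Ft − 73,820 Ft = 64,510 Ft.

64,510 Ft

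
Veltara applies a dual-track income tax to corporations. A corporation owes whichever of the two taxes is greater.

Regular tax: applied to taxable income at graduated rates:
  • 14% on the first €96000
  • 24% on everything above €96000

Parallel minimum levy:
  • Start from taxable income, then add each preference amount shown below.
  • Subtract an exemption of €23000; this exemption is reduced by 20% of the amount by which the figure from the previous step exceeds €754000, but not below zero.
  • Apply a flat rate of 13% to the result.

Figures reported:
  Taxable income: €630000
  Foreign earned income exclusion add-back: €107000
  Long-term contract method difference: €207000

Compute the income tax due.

Regular tax:
  €96000 × 14% = €13440
  €534000 × 24% = €128160
  → €141600

Parallel minimum levy:
  Adjusted income: €630000 + €107000 + €207000 = €944000
  Exemption: 20% × (€944000 − €754000) = €38000 ≥ €23000, so the exemption is fully phased out
  Base: €944000 − €0 = €944000
  €944000 × 13% = €122720

€141600 > €122720, so the regular tax governs.

€141600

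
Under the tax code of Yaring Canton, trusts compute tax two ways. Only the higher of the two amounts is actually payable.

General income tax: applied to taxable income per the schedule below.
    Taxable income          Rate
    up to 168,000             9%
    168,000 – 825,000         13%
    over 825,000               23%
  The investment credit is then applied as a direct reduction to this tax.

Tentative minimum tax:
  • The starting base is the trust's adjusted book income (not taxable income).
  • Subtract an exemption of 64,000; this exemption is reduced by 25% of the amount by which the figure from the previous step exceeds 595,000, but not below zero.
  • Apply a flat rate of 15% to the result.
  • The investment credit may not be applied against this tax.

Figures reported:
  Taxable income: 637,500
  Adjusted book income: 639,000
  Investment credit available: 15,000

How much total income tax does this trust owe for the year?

87,900

Tentative minimum tax:
  Base (adjusted book income): 639,000
  Exemption: 64,000 − 25% × (639,000 − 595,000) = 64,000 − 11,000 = 53,000
  Base: 639,000 − 53,000 = 586,000
  586,000 × 15% = 87,900

General income tax:
  168,000 × 9% = 15,120
  469,500 × 13% = 61,035
  → 76,155
  Less investment credit 15,000 → 61,155

87,900 > 61,155, so the tentative minimum tax is the binding amount.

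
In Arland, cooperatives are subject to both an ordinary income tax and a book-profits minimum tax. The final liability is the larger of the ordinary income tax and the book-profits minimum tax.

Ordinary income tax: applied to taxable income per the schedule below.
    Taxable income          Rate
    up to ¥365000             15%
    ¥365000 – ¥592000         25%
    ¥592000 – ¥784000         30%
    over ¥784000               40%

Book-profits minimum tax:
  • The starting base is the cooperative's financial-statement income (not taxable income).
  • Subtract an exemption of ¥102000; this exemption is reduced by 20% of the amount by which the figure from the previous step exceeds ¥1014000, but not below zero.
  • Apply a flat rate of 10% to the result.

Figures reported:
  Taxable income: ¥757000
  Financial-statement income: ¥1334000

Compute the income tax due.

¥161000

Ordinary income tax:
  ¥365000 × 15% = ¥54750
  ¥227000 × 25% = ¥56750
  ¥165000 × 30% = ¥49500
  → ¥161000

Book-profits minimum tax:
  Base (financial-statement income): ¥1334000
  Exemption: ¥102000 − 20% × (¥1334000 − ¥1014000) = ¥102000 − ¥64000 = ¥38000
  Base: ¥1334000 − ¥38000 = ¥1296000
  ¥1296000 × 10% = ¥129600

¥161000 > ¥129600, so the ordinary income tax governs.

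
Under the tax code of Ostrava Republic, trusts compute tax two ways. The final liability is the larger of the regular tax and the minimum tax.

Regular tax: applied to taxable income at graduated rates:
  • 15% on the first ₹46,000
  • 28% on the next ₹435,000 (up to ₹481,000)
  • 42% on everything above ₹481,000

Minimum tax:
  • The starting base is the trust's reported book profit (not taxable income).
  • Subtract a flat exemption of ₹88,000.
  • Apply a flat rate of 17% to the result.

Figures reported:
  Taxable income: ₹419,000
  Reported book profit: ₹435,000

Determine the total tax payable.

₹111,340

Minimum tax:
  Base (reported book profit): ₹435,000
  Less exemption ₹88,000 → base ₹347,000
  ₹347,000 × 17% = ₹58,990

Regular tax:
  ₹46,000 × 15% = ₹6,900
  ₹373,000 × 28% = ₹104,440
  → ₹111,340

₹111,340 > ₹58,990, so the regular tax governs.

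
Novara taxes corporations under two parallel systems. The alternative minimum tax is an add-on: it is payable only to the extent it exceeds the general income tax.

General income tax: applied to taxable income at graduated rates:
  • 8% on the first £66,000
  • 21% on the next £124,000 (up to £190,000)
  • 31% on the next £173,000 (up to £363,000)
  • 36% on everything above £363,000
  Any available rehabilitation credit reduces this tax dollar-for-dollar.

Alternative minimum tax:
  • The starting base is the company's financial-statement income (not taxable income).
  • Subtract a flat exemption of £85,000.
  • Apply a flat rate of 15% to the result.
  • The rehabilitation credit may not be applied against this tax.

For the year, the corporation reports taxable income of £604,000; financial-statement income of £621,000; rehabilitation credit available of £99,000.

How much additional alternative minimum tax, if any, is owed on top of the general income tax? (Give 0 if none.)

Alternative minimum tax:
  Base (financial-statement income): £621,000
  Less exemption £85,000 → base £536,000
  £536,000 × 15% = £80,400

General income tax:
  £66,000 × 8% = £5,280
  £124,000 × 21% = £26,040
  £173,000 × 31% = £53,630
  £241,000 × 36% = £86,760
  → £171,710
  Less rehabilitation credit £99,000 → £72,710

Excess of alternative minimum tax over general income tax: £80,400 − £72,710 = £7,690.

£7,690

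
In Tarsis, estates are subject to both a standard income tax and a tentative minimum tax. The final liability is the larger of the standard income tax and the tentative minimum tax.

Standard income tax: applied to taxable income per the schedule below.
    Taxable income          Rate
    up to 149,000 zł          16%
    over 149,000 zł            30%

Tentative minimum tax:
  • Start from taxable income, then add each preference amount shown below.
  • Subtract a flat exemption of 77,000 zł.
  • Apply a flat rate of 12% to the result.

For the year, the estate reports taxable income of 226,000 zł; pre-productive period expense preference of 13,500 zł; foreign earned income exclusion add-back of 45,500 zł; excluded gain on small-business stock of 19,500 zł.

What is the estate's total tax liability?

46,940 zł

Standard income tax:
  149,000 zł × 16% = 23,840 zł
  77,000 zł × 30% = 23,100 zł
  → 46,940 zł

Tentative minimum tax:
  Adjusted income: 226,000 zł + 13,500 zł + 45,500 zł + 19,500 zł = 304,500 zł
  Less exemption 77,000 zł → base 227,500 zł
  227,500 zł × 12% = 27,300 zł

46,940 zł > 27,300 zł, so the standard income tax governs.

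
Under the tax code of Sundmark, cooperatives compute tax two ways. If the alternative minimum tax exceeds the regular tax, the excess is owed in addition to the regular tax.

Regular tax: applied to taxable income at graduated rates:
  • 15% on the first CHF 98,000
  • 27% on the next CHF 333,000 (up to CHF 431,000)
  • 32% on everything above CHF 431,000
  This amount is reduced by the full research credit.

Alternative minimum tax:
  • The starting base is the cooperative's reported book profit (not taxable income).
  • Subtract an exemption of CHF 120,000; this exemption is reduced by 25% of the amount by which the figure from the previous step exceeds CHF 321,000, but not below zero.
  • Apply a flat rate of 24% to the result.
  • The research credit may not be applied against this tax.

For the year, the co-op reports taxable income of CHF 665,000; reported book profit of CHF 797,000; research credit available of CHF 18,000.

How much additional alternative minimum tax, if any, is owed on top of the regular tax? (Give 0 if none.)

Regular tax:
  CHF 98,000 × 15% = CHF 14,700
  CHF 333,000 × 27% = CHF 89,910
  CHF 234,000 × 32% = CHF 74,880
  → CHF 179,490
  Less research credit CHF 18,000 → CHF 161,490

Alternative minimum tax:
  Base (reported book profit): CHF 797,000
  Exemption: CHF 120,000 − 25% × (CHF 797,000 − CHF 321,000) = CHF 120,000 − CHF 119,000 = CHF 1,000
  Base: CHF 797,000 − CHF 1,000 = CHF 796,000
  CHF 796,000 × 24% = CHF 191,040

Excess of alternative minimum tax over regular tax: CHF 191,040 − CHF 161,490 = CHF 29,550.

CHF 29,550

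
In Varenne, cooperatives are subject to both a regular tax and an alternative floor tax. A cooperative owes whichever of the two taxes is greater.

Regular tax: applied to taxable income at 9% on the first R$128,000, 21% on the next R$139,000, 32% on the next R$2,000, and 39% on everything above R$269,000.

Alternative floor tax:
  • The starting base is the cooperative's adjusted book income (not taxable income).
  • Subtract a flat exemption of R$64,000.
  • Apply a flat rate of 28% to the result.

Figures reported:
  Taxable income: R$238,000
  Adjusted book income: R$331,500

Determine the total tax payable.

Alternative floor tax:
  Base (adjusted book income): R$331,500
  Less exemption R$64,000 → base R$267,500
  R$267,500 × 28% = R$74,900

Regular tax:
  R$128,000 × 9% = R$11,520
  R$110,000 × 21% = R$23,100
  → R$34,620

R$74,900 > R$34,620, so the alternative floor tax is the binding amount.

R$74,900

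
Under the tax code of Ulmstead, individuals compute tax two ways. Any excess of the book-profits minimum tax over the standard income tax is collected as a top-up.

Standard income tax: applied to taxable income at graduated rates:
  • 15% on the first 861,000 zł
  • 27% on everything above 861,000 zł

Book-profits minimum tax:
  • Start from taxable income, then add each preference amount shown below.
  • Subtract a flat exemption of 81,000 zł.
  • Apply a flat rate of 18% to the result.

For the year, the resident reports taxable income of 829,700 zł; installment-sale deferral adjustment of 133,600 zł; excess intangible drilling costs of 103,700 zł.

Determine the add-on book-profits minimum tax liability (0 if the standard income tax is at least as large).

Book-profits minimum tax:
  Adjusted income: 829,700 zł + 133,600 zł + 103,700 zł = 1,067,000 zł
  Less exemption 81,000 zł → base 986,000 zł
  986,000 zł × 18% = 177,480 zł

Standard income tax:
  829,700 zł × 15% = 124,455 zł

Excess of book-profits minimum tax over standard income tax: 177,480 zł − 124,455 zł = 53,025 zł.

53,025 zł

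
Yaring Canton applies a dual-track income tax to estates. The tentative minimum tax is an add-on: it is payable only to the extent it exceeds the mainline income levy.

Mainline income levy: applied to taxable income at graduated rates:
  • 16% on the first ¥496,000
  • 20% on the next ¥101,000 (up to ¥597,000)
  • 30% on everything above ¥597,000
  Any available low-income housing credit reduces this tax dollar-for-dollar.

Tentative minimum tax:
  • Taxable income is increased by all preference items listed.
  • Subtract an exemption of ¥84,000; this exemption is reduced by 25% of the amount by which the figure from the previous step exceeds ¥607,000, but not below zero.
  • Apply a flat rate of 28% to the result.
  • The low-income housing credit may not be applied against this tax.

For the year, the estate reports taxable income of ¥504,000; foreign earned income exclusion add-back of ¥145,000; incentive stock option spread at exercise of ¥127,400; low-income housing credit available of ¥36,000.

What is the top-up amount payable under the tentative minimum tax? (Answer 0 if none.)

Mainline income levy:
  ¥496,000 × 16% = ¥79,360
  ¥8,000 × 20% = ¥1,600
  → ¥80,960
  Less low-income housing credit ¥36,000 → ¥44,960

Tentative minimum tax:
  Adjusted income: ¥504,000 + ¥145,000 + ¥127,400 = ¥776,400
  Exemption: ¥84,000 − 25% × (¥776,400 − ¥607,000) = ¥84,000 − ¥42,350 = ¥41,650
  Base: ¥776,400 − ¥41,650 = ¥734,750
  ¥734,750 × 28% = ¥205,730

Excess of tentative minimum tax over mainline income levy: ¥205,730 − ¥44,960 = ¥160,770.

¥160,770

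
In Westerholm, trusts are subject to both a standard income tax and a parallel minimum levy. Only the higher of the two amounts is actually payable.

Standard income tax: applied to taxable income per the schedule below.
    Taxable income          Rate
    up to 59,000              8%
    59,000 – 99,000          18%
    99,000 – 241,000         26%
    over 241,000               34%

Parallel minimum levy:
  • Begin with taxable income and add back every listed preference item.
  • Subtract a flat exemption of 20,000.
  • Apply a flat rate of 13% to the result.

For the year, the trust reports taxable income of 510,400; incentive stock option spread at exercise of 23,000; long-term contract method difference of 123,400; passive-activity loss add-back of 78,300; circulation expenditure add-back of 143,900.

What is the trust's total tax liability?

140,436

Standard income tax:
  59,000 × 8% = 4,720
  40,000 × 18% = 7,200
  142,000 × 26% = 36,920
  269,400 × 34% = 91,596
  → 140,436

Parallel minimum levy:
  Adjusted income: 510,400 + 23,000 + 123,400 + 78,300 + 143,900 = 879,000
  Less exemption 20,000 → base 859,000
  859,000 × 13% = 111,670

140,436 > 111,670, so the standard income tax governs.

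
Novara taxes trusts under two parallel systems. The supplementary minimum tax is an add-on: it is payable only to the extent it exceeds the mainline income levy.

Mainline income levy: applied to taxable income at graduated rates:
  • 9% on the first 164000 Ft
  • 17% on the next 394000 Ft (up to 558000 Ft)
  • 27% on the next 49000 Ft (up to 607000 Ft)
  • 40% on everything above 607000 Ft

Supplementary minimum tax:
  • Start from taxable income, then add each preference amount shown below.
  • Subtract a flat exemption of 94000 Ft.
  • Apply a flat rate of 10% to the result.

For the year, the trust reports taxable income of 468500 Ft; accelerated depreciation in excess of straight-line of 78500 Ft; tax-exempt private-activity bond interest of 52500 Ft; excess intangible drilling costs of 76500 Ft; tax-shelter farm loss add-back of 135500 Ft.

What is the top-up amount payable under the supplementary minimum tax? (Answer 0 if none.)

5225 Ft

Supplementary minimum tax:
  Adjusted income: 468500 Ft + 78500 Ft + 52500 Ft + 76500 Ft + 135500 Ft = 811500 Ft
  Less exemption 94000 Ft → base 717500 Ft
  717500 Ft × 10% = 71750 Ft

Mainline income levy:
  164000 Ft × 9% = 14760 Ft
  304500 Ft × 17% = 51765 Ft
  → 66525 Ft

Excess of supplementary minimum tax over mainline income levy: 71750 Ft − 66525 Ft = 5225 Ft.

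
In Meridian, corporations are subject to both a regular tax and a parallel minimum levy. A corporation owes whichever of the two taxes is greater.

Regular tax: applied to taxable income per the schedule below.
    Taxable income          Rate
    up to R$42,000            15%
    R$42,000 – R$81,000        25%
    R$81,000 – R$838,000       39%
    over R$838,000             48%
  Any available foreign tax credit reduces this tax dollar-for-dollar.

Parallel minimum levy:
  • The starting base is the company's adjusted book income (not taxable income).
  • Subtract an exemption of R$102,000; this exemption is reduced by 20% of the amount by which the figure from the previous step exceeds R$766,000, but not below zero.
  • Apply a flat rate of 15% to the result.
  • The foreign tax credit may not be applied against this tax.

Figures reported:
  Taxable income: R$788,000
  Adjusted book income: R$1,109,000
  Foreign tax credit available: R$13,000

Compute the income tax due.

R$278,780

Parallel minimum levy:
  Base (adjusted book income): R$1,109,000
  Exemption: R$102,000 − 20% × (R$1,109,000 − R$766,000) = R$102,000 − R$68,600 = R$33,400
  Base: R$1,109,000 − R$33,400 = R$1,075,600
  R$1,075,600 × 15% = R$161,340

Regular tax:
  R$42,000 × 15% = R$6,300
  R$39,000 × 25% = R$9,750
  R$707,000 × 39% = R$275,730
  → R$291,780
  Less foreign tax credit R$13,000 → R$278,780

R$278,780 > R$161,340, so the regular tax governs.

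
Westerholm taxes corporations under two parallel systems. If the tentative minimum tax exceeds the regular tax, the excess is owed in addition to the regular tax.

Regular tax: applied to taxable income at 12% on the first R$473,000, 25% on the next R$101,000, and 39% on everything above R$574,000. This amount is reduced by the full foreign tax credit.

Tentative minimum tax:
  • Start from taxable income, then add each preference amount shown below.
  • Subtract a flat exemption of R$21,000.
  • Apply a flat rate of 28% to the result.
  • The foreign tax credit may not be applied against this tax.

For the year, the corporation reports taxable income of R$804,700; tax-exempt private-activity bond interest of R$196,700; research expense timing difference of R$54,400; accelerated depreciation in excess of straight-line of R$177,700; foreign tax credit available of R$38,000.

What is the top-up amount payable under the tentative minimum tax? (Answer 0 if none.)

R$205,517

Tentative minimum tax:
  Adjusted income: R$804,700 + R$196,700 + R$54,400 + R$177,700 = R$1,233,500
  Less exemption R$21,000 → base R$1,212,500
  R$1,212,500 × 28% = R$339,500

Regular tax:
  R$473,000 × 12% = R$56,760
  R$101,000 × 25% = R$25,250
  R$230,700 × 39% = R$89,973
  → R$171,983
  Less foreign tax credit R$38,000 → R$133,983

Excess of tentative minimum tax over regular tax: R$339,500 − R$133,983 = R$205,517.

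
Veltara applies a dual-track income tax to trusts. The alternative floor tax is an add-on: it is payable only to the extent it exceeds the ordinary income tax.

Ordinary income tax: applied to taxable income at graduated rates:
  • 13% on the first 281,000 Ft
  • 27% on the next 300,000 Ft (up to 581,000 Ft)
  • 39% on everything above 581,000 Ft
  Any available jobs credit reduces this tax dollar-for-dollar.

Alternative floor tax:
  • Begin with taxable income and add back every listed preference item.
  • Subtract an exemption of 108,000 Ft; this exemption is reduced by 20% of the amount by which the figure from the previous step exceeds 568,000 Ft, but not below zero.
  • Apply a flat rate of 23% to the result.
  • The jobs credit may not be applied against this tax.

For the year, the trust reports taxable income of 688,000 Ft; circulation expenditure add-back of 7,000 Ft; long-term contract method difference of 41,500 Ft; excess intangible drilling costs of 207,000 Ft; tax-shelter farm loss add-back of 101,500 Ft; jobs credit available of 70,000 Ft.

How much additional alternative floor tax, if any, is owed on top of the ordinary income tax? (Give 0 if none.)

148,192 Ft

Alternative floor tax:
  Adjusted income: 688,000 Ft + 7,000 Ft + 41,500 Ft + 207,000 Ft + 101,500 Ft = 1,045,000 Ft
  Exemption: 108,000 Ft − 20% × (1,045,000 Ft − 568,000 Ft) = 108,000 Ft − 95,400 Ft = 12,600 Ft
  Base: 1,045,000 Ft − 12,600 Ft = 1,032,400 Ft
  1,032,400 Ft × 23% = 237,452 Ft

Ordinary income tax:
  281,000 Ft × 13% = 36,530 Ft
  300,000 Ft × 27% = 81,000 Ft
  107,000 Ft × 39% = 41,730 Ft
  → 159,260 Ft
  Less jobs credit 70,000 Ft → 89,260 Ft

Excess of alternative floor tax over ordinary income tax: 237,452 Ft − 89,260 Ft = 148,192 Ft.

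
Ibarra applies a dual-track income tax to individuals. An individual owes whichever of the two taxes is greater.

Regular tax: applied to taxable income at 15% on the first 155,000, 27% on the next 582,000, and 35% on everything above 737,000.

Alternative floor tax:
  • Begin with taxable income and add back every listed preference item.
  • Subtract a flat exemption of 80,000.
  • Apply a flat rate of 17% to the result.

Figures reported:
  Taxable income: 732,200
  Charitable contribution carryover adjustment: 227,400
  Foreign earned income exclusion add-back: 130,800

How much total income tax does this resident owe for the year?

Regular tax:
  155,000 × 15% = 23,250
  577,200 × 27% = 155,844
  → 179,094

Alternative floor tax:
  Adjusted income: 732,200 + 227,400 + 130,800 = 1,090,400
  Less exemption 80,000 → base 1,010,400
  1,010,400 × 17% = 171,768

179,094 > 171,768, so the regular tax governs.

179,094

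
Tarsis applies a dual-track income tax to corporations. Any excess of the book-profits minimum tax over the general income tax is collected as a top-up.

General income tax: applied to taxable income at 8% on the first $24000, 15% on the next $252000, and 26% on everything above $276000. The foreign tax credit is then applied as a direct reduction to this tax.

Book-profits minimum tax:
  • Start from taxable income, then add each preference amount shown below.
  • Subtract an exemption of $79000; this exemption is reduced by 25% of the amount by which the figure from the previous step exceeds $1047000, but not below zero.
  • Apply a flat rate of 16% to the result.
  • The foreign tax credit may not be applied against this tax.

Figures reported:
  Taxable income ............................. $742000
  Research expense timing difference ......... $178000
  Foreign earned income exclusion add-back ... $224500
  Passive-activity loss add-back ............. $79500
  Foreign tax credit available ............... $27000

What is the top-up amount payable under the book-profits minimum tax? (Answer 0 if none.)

$56400

Book-profits minimum tax:
  Adjusted income: $742000 + $178000 + $224500 + $79500 = $1224000
  Exemption: $79000 − 25% × ($1224000 − $1047000) = $79000 − $44250 = $34750
  Base: $1224000 − $34750 = $1189250
  $1189250 × 16% = $190280

General income tax:
  $24000 × 8% = $1920
  $252000 × 15% = $37800
  $466000 × 26% = $121160
  → $160880
  Less foreign tax credit $27000 → $133880

Excess of book-profits minimum tax over general income tax: $190280 − $133880 = $56400.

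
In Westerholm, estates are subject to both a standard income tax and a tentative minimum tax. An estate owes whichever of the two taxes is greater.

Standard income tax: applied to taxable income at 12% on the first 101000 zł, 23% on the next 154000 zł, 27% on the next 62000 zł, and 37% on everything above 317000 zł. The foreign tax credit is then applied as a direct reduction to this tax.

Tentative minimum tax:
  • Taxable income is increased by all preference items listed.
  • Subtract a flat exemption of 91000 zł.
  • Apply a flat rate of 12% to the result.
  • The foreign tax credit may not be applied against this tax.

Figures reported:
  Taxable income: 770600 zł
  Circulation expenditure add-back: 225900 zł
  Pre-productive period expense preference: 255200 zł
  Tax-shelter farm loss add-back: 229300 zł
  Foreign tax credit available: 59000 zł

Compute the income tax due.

Tentative minimum tax:
  Adjusted income: 770600 zł + 225900 zł + 255200 zł + 229300 zł = 1481000 zł
  Less exemption 91000 zł → base 1390000 zł
  1390000 zł × 12% = 166800 zł

Standard income tax:
  101000 zł × 12% = 12120 zł
  154000 zł × 23% = 35420 zł
  62000 zł × 27% = 16740 zł
  453600 zł × 37% = 167832 zł
  → 232112 zł
  Less foreign tax credit 59000 zł → 173112 zł

173112 zł > 166800 zł, so the standard income tax governs.

173112 zł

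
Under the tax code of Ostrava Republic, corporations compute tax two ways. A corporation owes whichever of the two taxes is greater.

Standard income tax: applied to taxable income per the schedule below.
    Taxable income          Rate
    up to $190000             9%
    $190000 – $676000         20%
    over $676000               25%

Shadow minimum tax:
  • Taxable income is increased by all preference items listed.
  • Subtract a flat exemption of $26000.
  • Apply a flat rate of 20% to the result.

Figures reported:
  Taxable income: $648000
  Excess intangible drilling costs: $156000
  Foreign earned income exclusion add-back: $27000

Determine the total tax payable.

$161000

Standard income tax:
  $190000 × 9% = $17100
  $458000 × 20% = $91600
  → $108700

Shadow minimum tax:
  Adjusted income: $648000 + $156000 + $27000 = $831000
  Less exemption $26000 → base $805000
  $805000 × 20% = $161000

$161000 > $108700, so the shadow minimum tax is the binding amount.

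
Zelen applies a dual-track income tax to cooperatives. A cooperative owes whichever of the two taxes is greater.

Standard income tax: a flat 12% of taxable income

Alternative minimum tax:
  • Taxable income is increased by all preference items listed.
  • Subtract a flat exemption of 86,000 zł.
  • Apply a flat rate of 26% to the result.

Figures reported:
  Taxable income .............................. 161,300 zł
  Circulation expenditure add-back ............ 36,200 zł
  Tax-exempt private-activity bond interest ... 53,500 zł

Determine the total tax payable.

42,900 zł

Alternative minimum tax:
  Adjusted income: 161,300 zł + 36,200 zł + 53,500 zł = 251,000 zł
  Less exemption 86,000 zł → base 165,000 zł
  165,000 zł × 26% = 42,900 zł

Standard income tax:
  161,300 zł × 12% = 19,356 zł

42,900 zł > 19,356 zł, so the alternative minimum tax is the binding amount.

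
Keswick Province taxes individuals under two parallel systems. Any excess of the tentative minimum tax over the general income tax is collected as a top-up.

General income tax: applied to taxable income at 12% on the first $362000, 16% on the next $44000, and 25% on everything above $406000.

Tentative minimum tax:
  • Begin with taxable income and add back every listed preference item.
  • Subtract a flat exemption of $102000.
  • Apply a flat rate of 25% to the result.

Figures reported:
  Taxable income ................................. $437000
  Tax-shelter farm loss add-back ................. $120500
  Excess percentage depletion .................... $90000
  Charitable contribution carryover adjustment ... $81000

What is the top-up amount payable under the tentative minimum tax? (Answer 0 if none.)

General income tax:
  $362000 × 12% = $43440
  $44000 × 16% = $7040
  $31000 × 25% = $7750
  → $58230

Tentative minimum tax:
  Adjusted income: $437000 + $120500 + $90000 + $81000 = $728500
  Less exemption $102000 → base $626500
  $626500 × 25% = $156625

Excess of tentative minimum tax over general income tax: $156625 − $58230 = $98395.

$98395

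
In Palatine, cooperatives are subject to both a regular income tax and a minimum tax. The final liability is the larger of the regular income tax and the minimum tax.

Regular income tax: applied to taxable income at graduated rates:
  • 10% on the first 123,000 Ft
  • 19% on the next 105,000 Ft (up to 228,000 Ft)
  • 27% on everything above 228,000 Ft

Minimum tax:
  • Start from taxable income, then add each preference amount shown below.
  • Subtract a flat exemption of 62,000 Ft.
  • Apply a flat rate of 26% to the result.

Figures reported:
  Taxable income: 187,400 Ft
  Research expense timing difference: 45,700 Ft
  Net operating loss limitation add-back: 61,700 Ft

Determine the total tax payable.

Regular income tax:
  123,000 Ft × 10% = 12,300 Ft
  64,400 Ft × 19% = 12,236 Ft
  → 24,536 Ft

Minimum tax:
  Adjusted income: 187,400 Ft + 45,700 Ft + 61,700 Ft = 294,800 Ft
  Less exemption 62,000 Ft → base 232,800 Ft
  232,800 Ft × 26% = 60,528 Ft

60,528 Ft > 24,536 Ft, so the minimum tax is the binding amount.

60,528 Ft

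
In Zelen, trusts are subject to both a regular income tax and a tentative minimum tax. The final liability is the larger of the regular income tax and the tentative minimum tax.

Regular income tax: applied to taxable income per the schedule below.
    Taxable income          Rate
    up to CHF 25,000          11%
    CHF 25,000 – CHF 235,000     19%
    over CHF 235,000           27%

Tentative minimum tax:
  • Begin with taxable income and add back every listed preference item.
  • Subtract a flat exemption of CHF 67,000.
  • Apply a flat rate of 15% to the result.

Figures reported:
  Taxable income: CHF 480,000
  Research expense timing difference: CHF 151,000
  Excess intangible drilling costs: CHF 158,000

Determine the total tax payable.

Tentative minimum tax:
  Adjusted income: CHF 480,000 + CHF 151,000 + CHF 158,000 = CHF 789,000
  Less exemption CHF 67,000 → base CHF 722,000
  CHF 722,000 × 15% = CHF 108,300

Regular income tax:
  CHF 25,000 × 11% = CHF 2,750
  CHF 210,000 × 19% = CHF 39,900
  CHF 245,000 × 27% = CHF 66,150
  → CHF 108,800

CHF 108,800 > CHF 108,300, so the regular income tax governs.

CHF 108,800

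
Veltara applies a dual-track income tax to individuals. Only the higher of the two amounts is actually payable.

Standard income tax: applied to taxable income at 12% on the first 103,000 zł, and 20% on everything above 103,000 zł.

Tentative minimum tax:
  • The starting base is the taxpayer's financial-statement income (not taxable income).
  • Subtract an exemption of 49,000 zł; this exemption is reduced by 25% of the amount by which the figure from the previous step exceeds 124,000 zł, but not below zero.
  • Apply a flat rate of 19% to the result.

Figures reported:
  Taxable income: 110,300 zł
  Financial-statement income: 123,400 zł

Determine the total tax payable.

Standard income tax:
  103,000 zł × 12% = 12,360 zł
  7,300 zł × 20% = 1,460 zł
  → 13,820 zł

Tentative minimum tax:
  Base (financial-statement income): 123,400 zł
  Exemption: 123,400 zł ≤ 124,000 zł, so full 49,000 zł applies
  Base: 123,400 zł − 49,000 zł = 74,400 zł
  74,400 zł × 19% = 14,136 zł

14,136 zł > 13,820 zł, so the tentative minimum tax is the binding amount.

14,136 zł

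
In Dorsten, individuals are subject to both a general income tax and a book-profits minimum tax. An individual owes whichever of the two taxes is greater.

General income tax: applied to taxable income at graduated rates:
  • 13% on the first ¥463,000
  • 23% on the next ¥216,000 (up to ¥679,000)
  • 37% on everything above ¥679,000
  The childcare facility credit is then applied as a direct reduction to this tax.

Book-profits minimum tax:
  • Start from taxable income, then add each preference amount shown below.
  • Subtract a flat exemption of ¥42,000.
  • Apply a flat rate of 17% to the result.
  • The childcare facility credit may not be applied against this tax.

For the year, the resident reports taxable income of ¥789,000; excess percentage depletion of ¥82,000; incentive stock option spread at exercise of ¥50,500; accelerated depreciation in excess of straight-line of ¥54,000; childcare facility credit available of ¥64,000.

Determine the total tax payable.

¥158,695

Book-profits minimum tax:
  Adjusted income: ¥789,000 + ¥82,000 + ¥50,500 + ¥54,000 = ¥975,500
  Less exemption ¥42,000 → base ¥933,500
  ¥933,500 × 17% = ¥158,695

General income tax:
  ¥463,000 × 13% = ¥60,190
  ¥216,000 × 23% = ¥49,680
  ¥110,000 × 37% = ¥40,700
  → ¥150,570
  Less childcare facility credit ¥64,000 → ¥86,570

¥158,695 > ¥86,570, so the book-profits minimum tax is the binding amount.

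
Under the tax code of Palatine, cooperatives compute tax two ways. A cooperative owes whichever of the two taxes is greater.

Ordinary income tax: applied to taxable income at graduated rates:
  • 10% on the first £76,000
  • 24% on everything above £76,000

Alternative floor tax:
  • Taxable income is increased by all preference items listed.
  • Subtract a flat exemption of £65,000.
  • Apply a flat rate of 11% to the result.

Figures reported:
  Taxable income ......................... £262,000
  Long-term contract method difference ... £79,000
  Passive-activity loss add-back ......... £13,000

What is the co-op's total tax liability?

£52,240

Ordinary income tax:
  £76,000 × 10% = £7,600
  £186,000 × 24% = £44,640
  → £52,240

Alternative floor tax:
  Adjusted income: £262,000 + £79,000 + £13,000 = £354,000
  Less exemption £65,000 → base £289,000
  £289,000 × 11% = £31,790

£52,240 > £31,790, so the ordinary income tax governs.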